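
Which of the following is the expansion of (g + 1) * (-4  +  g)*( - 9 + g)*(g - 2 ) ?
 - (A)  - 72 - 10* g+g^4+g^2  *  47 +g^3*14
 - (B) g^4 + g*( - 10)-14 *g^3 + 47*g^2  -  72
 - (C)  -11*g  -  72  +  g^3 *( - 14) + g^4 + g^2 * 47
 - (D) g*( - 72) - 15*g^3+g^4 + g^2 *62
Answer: B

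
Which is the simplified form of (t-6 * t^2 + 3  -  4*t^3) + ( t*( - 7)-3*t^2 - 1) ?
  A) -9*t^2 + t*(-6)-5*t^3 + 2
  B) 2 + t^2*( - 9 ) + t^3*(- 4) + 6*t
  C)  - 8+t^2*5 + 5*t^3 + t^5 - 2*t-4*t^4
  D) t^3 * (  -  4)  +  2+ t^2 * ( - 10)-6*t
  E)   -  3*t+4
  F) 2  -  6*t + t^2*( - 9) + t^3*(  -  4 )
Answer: F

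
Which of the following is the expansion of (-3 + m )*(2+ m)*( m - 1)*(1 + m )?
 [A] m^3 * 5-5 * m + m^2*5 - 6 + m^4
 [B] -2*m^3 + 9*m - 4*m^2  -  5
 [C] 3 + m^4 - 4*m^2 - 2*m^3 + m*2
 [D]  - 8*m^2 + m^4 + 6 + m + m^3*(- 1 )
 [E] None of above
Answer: E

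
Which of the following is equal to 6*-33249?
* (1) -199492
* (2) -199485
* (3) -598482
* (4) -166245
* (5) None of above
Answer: 5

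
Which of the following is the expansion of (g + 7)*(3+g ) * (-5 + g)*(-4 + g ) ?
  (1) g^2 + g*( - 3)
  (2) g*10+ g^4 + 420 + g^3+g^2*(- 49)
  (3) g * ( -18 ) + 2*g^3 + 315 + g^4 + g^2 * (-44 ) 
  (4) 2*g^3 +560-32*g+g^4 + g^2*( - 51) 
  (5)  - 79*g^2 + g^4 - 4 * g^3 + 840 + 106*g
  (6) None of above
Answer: 6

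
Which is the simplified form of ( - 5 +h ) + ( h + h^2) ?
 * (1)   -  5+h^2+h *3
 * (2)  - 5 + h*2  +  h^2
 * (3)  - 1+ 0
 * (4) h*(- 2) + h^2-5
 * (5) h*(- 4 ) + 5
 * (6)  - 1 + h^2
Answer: 2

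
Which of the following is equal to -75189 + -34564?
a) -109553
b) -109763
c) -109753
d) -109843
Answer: c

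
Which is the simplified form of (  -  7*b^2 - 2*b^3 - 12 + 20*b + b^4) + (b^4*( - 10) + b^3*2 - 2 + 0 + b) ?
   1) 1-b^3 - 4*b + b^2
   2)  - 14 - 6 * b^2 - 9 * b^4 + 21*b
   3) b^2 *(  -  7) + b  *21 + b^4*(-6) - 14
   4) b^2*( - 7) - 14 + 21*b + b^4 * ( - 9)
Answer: 4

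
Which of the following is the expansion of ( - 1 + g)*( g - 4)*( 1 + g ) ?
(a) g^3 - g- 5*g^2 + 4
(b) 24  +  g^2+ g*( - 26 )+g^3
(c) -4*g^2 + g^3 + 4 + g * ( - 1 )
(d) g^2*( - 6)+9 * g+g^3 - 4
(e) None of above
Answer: c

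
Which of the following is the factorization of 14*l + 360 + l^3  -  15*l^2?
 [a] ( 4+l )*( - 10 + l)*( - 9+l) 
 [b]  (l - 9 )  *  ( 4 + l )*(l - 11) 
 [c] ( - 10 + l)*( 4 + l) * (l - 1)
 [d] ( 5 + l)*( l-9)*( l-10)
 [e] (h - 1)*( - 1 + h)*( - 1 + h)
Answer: a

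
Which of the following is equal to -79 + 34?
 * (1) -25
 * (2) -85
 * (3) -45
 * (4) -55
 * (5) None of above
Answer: 3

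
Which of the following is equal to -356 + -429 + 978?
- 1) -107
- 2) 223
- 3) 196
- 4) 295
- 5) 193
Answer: 5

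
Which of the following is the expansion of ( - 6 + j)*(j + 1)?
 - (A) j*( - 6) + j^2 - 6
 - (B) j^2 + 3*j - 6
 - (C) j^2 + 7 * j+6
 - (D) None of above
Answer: D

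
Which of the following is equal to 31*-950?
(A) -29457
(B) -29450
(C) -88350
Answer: B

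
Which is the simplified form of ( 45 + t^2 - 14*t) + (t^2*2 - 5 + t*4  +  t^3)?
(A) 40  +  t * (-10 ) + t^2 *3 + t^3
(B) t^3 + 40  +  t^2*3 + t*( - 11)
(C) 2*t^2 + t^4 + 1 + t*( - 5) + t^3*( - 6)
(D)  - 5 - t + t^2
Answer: A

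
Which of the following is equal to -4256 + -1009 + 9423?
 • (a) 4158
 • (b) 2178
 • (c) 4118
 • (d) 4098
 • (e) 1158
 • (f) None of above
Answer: a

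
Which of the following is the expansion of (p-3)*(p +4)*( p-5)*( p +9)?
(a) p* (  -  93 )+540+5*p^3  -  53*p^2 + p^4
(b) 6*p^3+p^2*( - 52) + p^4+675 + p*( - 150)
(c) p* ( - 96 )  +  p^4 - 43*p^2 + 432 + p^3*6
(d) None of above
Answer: a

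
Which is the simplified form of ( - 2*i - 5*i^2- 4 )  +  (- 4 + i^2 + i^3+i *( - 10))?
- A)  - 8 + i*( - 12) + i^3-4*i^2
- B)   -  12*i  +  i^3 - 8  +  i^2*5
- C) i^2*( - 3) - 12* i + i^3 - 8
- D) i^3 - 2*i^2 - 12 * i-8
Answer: A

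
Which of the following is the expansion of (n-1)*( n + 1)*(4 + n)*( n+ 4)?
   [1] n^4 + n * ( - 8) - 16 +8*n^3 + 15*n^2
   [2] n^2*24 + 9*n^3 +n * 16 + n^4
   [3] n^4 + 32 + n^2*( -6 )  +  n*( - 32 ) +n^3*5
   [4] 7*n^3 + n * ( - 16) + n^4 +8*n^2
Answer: 1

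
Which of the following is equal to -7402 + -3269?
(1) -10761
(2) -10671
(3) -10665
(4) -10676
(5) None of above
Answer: 2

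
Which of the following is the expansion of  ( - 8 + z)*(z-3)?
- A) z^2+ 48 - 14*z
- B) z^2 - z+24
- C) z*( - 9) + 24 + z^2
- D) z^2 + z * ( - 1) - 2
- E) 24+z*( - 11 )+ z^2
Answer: E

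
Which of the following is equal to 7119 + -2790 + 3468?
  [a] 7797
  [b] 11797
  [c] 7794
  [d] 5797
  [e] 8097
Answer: a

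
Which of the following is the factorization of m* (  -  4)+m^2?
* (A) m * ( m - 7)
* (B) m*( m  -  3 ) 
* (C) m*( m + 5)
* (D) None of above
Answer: D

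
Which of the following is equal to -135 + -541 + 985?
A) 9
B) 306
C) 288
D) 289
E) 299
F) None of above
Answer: F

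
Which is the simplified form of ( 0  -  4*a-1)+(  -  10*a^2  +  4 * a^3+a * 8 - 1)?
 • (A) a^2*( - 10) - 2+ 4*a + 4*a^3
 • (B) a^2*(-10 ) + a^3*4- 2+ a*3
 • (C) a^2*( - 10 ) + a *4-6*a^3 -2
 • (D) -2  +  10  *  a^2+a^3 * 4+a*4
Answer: A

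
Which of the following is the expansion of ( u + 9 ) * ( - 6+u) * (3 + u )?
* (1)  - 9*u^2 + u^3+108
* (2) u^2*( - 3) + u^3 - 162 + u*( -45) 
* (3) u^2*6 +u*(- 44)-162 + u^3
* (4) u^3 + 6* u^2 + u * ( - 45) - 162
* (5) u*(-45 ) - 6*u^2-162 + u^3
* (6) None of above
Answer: 4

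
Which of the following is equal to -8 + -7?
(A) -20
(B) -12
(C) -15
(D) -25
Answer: C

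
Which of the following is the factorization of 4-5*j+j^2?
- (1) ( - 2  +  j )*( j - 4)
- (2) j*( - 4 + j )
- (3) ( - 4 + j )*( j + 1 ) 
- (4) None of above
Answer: 4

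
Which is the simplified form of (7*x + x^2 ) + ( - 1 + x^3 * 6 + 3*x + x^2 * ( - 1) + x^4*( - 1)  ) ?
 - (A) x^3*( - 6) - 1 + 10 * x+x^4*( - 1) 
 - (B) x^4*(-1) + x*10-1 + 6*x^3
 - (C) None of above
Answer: B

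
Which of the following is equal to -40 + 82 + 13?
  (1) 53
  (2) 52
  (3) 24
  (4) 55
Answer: 4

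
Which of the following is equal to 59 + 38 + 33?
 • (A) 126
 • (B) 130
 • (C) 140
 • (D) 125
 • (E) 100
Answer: B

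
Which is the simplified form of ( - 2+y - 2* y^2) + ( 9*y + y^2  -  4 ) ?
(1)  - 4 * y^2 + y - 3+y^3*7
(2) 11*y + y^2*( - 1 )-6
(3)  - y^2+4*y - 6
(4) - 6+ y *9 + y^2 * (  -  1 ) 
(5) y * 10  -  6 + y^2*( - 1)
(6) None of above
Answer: 5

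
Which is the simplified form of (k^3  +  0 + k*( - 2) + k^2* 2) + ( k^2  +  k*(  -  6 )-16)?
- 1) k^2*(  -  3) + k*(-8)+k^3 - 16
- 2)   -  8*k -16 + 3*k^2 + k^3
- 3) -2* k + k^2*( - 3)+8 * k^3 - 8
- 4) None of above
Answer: 2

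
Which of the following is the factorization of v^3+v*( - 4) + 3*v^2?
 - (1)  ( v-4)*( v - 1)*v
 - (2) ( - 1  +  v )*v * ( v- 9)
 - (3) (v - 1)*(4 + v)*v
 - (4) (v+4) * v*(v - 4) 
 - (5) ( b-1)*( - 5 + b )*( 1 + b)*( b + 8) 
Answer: 3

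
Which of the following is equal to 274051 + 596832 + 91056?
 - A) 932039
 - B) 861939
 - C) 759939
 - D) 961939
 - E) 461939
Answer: D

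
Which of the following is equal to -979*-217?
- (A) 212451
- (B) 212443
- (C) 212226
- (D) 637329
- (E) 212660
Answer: B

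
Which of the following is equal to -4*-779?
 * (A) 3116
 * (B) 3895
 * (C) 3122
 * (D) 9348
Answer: A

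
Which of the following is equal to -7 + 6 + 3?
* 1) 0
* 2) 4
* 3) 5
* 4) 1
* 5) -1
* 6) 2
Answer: 6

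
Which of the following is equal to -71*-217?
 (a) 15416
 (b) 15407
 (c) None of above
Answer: b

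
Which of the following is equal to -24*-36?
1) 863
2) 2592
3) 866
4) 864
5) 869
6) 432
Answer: 4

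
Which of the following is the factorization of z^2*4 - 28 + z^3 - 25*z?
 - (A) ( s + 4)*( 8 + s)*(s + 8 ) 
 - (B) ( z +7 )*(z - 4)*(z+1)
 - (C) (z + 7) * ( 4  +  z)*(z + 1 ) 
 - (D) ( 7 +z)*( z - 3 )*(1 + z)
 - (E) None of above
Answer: B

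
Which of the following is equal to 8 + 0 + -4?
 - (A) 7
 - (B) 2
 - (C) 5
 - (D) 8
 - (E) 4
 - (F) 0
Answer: E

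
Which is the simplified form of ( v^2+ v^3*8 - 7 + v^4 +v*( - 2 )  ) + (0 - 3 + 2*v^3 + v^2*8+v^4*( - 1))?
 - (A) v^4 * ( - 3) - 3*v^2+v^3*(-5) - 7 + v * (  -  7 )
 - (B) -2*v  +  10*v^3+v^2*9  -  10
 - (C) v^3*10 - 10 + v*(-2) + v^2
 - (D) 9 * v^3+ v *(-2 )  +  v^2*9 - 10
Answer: B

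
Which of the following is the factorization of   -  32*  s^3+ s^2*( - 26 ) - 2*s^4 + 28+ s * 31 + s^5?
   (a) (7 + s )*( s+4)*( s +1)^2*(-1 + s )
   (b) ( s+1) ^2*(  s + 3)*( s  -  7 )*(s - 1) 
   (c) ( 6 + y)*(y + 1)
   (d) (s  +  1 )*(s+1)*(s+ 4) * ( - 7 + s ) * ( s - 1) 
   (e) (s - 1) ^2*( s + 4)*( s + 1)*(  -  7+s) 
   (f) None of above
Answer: d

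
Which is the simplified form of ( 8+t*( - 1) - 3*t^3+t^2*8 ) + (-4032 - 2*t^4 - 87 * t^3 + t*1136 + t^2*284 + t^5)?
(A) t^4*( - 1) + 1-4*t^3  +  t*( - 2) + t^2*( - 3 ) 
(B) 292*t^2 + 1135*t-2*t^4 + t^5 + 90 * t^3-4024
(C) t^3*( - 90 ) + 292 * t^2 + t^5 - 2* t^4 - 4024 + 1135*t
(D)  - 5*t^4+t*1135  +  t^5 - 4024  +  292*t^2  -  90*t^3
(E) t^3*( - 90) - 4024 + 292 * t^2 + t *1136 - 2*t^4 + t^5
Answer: C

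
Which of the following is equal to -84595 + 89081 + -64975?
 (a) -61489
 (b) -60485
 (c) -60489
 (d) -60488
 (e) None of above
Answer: c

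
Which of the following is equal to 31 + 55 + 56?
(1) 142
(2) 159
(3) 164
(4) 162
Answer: 1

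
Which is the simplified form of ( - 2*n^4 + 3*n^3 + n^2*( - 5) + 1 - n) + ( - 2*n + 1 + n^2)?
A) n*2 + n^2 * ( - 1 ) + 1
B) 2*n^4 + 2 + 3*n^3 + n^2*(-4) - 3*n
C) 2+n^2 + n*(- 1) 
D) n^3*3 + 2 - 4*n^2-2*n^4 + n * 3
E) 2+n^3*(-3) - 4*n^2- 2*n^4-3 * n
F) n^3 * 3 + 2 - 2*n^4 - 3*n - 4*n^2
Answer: F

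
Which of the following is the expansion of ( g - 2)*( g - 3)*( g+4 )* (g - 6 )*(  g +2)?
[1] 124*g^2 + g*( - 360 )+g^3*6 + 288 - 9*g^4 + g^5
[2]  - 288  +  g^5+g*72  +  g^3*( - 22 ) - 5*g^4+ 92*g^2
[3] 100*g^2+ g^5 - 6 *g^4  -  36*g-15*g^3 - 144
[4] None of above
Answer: 2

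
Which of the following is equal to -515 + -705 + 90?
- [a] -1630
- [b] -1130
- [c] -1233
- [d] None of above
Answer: b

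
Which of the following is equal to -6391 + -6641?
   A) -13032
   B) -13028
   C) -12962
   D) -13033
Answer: A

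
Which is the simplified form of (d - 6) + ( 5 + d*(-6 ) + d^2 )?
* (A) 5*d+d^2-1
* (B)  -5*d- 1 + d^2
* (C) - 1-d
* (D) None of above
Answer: B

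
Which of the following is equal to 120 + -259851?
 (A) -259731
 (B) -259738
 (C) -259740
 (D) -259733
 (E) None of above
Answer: A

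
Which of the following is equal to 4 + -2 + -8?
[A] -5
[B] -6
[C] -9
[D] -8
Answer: B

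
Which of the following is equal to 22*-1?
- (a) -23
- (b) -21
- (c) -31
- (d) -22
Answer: d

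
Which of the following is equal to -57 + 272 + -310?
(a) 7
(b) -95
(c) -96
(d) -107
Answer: b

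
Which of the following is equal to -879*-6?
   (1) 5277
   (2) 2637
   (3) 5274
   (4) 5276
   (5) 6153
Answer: 3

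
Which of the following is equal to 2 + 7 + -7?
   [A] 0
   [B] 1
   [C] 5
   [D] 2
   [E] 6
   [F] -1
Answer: D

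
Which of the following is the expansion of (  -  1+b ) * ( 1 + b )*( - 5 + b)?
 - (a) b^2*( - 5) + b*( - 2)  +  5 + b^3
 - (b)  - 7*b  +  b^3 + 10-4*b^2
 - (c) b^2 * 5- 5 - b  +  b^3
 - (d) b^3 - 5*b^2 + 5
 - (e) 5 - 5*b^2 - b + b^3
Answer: e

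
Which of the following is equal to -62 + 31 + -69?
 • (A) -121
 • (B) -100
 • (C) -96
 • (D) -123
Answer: B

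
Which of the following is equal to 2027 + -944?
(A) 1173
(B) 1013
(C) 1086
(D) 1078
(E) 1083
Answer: E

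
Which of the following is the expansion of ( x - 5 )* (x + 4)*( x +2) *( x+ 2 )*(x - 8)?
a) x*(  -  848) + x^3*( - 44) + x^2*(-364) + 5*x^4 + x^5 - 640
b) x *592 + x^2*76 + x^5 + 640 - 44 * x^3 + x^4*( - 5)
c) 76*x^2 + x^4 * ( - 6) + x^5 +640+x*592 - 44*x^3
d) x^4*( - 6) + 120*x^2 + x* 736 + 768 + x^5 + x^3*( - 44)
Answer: b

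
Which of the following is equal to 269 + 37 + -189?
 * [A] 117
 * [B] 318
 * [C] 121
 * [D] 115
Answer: A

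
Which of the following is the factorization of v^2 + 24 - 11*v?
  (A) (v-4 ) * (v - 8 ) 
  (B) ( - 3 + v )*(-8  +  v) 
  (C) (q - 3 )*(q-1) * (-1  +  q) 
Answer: B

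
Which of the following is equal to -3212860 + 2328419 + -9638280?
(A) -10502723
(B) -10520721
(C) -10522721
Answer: C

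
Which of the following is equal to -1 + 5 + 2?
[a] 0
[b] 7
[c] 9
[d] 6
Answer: d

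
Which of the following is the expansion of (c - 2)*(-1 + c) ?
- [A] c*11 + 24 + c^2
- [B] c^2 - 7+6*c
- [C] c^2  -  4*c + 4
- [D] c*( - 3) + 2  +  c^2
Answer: D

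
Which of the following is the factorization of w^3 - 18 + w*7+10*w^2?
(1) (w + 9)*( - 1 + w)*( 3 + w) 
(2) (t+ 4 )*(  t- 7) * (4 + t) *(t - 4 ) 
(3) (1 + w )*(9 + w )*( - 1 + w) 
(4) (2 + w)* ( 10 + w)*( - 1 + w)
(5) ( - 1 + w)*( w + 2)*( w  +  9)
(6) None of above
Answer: 5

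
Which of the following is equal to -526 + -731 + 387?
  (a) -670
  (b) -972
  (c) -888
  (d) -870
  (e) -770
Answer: d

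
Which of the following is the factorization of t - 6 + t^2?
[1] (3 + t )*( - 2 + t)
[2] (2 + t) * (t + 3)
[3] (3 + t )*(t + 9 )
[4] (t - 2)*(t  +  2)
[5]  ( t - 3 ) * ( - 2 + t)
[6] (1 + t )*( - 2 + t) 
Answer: 1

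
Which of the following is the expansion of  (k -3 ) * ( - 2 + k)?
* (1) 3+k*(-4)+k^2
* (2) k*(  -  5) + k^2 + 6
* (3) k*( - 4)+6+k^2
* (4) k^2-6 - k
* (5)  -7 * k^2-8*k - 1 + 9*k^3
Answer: 2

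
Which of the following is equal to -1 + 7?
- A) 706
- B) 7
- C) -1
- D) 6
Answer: D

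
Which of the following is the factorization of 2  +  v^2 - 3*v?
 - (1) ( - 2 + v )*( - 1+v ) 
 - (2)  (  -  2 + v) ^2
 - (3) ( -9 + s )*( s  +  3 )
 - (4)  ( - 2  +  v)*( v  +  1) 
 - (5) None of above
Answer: 1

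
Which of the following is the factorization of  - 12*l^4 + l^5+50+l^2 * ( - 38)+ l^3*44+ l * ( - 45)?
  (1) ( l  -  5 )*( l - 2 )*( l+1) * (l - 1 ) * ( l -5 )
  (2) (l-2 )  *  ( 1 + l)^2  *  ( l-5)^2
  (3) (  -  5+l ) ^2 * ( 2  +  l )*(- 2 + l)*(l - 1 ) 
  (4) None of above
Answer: 1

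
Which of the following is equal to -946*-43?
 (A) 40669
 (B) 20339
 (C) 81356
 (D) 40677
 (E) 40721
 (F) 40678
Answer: F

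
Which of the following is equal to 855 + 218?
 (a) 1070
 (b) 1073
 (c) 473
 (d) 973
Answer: b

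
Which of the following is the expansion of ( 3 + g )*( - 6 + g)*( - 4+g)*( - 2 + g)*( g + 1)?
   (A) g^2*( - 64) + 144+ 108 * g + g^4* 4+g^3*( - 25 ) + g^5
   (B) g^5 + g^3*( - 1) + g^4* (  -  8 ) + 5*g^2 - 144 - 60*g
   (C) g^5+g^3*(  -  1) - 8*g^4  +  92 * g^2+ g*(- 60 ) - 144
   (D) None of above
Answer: C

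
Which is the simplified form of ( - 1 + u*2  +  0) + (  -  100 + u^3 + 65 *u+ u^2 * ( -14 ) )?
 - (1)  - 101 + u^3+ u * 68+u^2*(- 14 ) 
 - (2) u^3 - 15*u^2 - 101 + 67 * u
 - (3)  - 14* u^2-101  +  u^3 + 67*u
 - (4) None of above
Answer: 3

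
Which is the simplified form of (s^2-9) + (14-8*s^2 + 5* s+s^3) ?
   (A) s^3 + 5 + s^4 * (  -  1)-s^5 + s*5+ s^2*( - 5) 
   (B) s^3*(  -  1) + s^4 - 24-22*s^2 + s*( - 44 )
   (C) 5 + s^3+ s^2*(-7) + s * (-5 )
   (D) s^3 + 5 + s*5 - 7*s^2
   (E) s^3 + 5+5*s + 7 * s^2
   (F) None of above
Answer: D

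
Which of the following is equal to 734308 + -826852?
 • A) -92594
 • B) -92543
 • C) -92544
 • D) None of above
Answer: C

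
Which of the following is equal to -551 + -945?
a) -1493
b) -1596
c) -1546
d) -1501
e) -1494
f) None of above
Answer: f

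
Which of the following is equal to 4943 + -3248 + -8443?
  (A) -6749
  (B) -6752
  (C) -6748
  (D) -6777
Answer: C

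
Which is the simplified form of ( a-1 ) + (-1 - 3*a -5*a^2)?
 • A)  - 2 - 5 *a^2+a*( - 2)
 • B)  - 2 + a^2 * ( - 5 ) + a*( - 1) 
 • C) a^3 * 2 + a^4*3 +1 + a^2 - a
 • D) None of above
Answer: A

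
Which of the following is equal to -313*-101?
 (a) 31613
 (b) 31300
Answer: a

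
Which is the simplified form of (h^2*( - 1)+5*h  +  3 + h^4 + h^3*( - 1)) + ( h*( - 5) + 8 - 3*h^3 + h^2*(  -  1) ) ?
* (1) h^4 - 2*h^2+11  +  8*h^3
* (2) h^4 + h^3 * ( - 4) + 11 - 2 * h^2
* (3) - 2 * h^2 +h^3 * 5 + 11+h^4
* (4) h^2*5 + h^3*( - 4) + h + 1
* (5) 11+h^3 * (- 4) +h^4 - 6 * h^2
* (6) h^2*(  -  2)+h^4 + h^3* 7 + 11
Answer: 2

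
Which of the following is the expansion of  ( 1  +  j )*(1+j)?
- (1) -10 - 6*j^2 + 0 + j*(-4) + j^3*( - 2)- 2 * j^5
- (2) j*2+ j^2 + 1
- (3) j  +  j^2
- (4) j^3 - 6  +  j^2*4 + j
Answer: 2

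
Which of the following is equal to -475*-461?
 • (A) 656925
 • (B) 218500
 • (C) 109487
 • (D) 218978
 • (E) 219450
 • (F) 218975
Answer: F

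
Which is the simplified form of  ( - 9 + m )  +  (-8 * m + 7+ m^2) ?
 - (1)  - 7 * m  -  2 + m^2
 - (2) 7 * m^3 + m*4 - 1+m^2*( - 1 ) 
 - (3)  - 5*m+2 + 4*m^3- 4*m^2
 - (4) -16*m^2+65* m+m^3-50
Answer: 1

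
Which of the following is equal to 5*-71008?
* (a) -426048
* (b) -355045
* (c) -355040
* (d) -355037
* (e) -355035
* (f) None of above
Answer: c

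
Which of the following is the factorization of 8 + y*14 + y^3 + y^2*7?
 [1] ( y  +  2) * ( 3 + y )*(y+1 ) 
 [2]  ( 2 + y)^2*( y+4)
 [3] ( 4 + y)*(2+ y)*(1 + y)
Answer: 3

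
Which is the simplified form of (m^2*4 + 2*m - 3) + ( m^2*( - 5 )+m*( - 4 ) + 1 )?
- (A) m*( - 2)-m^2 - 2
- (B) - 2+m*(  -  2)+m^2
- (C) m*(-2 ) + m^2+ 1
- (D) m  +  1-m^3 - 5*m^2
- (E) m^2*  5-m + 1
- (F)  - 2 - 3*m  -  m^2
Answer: A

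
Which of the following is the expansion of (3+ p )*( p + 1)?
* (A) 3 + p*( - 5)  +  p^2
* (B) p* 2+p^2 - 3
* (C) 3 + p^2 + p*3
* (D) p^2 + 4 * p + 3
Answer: D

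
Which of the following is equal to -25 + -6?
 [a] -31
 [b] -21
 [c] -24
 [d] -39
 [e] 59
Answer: a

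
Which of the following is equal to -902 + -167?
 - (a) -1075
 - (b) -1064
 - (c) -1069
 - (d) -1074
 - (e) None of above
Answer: c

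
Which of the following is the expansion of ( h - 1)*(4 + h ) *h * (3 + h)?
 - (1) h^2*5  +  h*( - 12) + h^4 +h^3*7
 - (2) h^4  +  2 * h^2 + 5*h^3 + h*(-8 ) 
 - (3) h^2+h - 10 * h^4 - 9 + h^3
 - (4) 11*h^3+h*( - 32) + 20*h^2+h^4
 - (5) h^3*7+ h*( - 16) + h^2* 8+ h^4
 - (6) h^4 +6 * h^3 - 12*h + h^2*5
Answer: 6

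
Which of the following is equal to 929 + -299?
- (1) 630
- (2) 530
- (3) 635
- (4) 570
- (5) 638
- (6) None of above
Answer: 1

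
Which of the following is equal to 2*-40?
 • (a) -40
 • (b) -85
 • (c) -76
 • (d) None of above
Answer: d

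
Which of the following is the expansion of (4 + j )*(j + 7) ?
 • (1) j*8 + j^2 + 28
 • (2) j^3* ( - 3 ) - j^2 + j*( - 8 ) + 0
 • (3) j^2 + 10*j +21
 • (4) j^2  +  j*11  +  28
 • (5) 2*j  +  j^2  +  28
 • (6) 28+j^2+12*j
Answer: 4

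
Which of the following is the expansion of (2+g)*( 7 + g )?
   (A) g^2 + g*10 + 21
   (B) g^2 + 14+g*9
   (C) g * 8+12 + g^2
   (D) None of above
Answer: B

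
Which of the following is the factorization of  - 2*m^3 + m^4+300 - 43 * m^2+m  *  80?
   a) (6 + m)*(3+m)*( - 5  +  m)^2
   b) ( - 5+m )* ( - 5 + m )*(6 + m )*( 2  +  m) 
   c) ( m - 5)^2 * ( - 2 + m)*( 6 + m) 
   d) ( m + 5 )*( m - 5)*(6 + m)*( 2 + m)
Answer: b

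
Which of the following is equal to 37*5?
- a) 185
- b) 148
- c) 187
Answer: a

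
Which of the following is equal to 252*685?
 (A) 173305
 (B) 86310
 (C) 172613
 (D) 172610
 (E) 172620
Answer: E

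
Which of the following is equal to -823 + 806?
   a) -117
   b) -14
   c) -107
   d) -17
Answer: d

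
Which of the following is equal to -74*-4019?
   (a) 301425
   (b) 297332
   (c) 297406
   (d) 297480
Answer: c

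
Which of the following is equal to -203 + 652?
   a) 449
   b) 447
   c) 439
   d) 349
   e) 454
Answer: a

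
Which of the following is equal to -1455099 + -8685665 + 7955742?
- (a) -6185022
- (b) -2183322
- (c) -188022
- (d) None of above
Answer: d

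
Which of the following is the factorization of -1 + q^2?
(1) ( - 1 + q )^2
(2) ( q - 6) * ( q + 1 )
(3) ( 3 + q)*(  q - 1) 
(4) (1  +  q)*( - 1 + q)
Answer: 4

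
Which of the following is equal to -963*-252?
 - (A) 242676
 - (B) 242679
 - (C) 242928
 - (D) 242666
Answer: A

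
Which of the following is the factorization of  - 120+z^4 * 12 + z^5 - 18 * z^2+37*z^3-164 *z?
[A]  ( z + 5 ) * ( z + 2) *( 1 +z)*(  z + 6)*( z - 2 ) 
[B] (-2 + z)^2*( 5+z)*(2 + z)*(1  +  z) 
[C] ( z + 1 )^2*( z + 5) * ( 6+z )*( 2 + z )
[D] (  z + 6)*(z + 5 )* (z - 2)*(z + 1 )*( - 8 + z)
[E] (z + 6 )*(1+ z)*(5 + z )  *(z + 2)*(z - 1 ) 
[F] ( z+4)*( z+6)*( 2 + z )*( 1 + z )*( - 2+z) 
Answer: A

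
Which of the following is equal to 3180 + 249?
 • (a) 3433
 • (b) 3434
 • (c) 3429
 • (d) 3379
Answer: c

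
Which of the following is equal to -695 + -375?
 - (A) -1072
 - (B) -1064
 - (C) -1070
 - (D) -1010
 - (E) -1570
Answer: C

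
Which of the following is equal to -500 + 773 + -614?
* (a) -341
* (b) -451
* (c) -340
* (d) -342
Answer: a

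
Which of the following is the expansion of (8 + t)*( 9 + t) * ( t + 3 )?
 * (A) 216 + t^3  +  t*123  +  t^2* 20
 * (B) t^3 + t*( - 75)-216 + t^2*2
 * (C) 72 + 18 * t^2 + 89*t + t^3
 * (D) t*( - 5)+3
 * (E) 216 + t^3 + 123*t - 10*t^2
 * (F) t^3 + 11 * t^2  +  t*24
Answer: A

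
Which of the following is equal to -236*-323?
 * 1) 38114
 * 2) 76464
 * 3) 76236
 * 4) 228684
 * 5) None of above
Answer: 5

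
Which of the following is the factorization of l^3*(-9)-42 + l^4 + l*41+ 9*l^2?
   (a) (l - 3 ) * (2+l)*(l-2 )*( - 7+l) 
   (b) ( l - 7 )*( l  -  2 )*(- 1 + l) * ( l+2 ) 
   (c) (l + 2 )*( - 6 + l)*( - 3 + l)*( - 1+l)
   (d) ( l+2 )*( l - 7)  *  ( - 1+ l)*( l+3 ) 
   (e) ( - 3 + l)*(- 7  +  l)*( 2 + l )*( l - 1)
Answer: e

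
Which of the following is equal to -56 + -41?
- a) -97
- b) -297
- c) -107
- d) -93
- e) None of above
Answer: a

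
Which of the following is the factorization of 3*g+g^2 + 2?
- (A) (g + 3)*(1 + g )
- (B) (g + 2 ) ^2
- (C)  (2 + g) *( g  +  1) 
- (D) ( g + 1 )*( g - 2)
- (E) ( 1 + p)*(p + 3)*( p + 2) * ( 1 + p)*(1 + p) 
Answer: C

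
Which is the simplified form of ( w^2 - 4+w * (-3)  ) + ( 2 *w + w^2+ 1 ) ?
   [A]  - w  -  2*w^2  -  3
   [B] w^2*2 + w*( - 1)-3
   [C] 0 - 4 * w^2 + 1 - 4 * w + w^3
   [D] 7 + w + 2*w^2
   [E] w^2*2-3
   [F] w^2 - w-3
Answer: B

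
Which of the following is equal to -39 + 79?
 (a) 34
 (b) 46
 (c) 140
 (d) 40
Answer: d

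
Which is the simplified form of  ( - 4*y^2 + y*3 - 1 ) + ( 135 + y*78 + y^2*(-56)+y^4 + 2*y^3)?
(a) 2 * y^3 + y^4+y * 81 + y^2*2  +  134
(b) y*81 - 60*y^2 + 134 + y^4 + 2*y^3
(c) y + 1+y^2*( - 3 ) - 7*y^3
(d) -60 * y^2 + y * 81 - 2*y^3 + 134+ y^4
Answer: b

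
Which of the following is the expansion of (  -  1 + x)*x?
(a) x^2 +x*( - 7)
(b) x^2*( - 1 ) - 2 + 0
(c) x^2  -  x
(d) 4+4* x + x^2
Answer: c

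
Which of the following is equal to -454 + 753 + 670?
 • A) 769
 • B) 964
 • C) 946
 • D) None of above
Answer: D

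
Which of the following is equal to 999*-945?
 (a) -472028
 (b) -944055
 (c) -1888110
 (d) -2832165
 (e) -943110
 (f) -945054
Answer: b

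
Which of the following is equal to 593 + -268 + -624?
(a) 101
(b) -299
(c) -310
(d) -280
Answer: b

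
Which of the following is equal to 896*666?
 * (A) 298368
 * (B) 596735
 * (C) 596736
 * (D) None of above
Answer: C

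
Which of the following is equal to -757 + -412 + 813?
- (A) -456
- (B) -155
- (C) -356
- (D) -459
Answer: C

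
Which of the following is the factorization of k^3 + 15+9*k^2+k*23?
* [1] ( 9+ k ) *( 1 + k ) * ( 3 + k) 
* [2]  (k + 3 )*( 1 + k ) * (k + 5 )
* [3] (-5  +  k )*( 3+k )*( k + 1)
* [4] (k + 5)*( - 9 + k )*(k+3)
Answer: 2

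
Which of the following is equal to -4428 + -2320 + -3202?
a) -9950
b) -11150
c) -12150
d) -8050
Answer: a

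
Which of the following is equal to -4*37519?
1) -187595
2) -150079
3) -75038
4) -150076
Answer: 4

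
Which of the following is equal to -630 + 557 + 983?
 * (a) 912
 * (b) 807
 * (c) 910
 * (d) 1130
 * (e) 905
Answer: c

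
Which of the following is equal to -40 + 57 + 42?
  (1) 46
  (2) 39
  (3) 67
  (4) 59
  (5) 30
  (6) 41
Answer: 4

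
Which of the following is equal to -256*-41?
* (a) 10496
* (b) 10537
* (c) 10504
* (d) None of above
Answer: a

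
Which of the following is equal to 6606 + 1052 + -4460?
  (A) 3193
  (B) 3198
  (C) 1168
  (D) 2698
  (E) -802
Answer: B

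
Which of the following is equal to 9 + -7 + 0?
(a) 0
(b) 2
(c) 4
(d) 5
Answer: b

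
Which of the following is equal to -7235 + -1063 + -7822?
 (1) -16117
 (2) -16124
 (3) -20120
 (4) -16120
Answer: 4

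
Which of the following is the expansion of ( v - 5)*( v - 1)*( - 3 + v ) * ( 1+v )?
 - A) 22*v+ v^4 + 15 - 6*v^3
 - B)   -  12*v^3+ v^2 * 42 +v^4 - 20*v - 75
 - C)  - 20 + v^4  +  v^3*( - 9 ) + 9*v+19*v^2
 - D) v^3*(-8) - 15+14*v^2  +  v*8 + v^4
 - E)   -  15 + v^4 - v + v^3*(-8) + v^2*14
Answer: D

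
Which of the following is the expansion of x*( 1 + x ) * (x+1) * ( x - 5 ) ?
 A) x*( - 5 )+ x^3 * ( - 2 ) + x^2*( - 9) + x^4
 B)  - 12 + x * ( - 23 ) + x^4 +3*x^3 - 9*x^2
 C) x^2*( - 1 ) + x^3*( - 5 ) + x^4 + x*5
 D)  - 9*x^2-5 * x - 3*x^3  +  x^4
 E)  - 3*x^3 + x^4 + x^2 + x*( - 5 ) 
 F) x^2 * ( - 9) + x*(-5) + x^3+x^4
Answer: D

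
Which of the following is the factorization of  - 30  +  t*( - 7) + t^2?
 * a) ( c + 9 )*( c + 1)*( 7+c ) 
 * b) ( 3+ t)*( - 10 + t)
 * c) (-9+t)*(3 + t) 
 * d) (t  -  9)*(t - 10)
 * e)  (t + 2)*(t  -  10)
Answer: b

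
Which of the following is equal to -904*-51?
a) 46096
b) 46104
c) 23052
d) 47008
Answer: b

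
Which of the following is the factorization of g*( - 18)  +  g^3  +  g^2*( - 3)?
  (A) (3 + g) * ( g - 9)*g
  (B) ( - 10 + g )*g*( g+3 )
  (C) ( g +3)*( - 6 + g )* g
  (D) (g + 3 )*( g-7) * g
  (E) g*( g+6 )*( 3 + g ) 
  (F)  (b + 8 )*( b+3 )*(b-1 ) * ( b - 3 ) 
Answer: C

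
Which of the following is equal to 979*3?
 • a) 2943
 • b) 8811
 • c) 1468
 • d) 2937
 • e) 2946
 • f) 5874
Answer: d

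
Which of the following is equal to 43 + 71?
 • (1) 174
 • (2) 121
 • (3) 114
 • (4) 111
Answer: 3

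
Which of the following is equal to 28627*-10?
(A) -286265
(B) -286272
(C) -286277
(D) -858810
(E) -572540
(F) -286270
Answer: F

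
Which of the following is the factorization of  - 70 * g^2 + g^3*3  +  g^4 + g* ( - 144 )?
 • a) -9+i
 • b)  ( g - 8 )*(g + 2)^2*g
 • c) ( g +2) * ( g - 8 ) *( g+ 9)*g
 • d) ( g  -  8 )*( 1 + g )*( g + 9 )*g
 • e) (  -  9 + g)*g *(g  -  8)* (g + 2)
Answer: c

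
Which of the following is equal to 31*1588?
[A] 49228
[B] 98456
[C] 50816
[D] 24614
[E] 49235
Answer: A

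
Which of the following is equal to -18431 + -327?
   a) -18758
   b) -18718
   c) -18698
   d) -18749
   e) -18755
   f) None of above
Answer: a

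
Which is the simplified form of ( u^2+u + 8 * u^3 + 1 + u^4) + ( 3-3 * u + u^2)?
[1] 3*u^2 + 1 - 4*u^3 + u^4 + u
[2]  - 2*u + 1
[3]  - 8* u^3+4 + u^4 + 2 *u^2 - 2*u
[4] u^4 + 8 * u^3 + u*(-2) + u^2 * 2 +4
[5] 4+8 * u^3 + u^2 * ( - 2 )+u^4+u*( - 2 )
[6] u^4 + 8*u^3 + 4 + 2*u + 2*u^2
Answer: 4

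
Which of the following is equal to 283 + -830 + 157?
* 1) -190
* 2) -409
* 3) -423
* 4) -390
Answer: 4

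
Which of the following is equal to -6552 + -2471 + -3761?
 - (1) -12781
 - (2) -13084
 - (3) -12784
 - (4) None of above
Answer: 3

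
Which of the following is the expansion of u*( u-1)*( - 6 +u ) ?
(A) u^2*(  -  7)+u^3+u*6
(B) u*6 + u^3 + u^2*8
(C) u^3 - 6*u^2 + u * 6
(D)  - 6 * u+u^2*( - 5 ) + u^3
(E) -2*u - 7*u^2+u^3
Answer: A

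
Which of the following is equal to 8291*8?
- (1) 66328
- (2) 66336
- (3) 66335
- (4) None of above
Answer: 1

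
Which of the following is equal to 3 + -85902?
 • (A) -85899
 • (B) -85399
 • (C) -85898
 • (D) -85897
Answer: A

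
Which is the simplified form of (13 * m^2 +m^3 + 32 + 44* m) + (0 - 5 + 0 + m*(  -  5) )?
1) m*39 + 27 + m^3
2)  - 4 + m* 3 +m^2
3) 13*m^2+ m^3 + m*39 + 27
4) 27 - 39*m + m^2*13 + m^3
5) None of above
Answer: 3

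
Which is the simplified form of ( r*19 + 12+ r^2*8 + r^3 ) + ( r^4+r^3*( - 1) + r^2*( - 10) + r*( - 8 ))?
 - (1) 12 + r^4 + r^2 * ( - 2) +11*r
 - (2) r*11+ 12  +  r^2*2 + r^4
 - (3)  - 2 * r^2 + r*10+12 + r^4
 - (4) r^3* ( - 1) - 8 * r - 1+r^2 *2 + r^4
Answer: 1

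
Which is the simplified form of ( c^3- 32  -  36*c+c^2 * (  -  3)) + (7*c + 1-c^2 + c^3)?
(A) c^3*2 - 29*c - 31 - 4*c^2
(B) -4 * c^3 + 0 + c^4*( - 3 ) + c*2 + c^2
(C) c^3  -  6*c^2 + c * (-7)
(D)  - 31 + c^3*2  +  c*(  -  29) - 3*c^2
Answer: A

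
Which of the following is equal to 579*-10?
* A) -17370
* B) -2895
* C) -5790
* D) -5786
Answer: C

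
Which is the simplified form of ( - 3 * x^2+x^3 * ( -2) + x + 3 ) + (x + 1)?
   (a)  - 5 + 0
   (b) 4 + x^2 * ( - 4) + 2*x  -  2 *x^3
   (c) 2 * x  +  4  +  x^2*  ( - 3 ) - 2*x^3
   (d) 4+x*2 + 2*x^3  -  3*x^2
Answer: c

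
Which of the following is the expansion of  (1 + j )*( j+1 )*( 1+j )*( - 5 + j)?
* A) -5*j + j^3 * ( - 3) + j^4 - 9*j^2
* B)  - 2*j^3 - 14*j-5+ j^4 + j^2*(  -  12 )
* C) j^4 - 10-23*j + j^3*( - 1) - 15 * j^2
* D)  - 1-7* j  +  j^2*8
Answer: B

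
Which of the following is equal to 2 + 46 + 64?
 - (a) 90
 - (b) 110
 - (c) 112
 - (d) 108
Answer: c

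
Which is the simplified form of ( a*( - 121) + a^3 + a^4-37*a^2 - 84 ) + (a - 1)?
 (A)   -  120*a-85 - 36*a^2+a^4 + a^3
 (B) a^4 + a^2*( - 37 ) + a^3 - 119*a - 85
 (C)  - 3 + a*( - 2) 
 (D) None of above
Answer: D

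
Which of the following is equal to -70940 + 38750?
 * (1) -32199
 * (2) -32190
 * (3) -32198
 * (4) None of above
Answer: 2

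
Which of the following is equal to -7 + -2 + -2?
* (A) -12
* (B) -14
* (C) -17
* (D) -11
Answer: D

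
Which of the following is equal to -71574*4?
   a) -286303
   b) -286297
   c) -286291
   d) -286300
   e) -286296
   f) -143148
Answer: e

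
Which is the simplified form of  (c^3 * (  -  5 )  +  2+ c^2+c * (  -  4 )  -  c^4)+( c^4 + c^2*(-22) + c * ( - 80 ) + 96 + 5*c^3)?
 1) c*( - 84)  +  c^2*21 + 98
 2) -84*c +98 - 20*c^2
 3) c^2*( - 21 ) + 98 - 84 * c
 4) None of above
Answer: 3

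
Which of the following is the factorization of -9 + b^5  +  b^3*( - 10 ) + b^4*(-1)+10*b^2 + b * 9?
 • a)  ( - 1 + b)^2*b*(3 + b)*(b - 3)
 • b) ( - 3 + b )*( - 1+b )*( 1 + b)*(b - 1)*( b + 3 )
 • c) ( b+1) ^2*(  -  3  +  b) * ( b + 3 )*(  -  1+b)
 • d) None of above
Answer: b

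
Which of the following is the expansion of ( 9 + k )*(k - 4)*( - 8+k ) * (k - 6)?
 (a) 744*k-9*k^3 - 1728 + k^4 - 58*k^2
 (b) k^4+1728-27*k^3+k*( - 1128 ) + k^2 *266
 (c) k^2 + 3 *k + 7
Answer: a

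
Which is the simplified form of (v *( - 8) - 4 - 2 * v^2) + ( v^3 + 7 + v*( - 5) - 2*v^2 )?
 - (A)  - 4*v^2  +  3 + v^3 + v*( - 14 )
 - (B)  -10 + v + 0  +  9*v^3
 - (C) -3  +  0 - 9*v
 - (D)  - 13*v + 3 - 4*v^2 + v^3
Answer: D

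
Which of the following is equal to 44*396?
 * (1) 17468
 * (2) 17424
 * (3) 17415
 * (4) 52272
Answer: 2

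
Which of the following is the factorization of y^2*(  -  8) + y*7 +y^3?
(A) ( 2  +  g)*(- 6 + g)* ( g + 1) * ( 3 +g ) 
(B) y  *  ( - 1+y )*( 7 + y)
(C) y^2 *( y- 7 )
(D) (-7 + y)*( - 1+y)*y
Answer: D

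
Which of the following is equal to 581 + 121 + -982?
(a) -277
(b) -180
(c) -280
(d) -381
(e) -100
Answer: c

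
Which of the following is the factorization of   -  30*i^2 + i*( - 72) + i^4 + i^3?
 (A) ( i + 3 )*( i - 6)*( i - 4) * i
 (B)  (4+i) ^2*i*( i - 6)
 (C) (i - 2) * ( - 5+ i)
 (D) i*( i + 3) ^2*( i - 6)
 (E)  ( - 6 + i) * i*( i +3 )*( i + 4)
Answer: E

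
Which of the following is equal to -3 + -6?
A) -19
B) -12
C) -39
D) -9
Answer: D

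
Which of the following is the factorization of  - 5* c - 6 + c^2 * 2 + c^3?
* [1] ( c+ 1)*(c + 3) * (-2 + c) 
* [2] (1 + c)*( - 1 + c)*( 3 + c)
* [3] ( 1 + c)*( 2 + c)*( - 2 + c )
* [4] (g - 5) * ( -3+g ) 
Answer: 1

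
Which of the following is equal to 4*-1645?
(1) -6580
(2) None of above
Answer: 1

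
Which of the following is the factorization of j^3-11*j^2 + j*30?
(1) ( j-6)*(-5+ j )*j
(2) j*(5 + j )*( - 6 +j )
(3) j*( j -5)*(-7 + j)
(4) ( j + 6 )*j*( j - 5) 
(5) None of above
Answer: 1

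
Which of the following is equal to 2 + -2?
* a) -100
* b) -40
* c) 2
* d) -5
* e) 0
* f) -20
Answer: e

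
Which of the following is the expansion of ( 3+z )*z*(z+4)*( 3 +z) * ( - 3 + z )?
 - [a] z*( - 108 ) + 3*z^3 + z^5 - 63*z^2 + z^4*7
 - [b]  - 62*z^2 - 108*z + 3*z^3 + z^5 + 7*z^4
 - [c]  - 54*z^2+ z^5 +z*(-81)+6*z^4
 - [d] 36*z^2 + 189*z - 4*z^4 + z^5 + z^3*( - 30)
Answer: a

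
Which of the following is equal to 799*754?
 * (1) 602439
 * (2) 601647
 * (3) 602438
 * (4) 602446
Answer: 4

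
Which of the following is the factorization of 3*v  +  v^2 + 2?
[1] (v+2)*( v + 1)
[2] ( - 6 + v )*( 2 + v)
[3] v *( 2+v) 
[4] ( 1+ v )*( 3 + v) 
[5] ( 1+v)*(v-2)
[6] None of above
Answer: 1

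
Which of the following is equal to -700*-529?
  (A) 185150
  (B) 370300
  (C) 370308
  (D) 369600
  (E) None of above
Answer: B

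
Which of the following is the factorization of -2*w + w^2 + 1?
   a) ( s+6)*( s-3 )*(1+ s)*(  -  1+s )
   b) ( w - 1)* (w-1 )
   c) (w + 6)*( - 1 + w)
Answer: b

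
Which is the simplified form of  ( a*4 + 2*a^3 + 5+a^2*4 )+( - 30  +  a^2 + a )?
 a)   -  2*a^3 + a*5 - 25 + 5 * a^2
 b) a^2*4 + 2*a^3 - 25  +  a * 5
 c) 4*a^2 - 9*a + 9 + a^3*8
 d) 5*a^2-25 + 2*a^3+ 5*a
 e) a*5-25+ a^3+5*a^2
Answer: d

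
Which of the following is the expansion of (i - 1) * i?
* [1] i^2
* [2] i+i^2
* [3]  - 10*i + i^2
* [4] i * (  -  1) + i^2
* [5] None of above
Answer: 4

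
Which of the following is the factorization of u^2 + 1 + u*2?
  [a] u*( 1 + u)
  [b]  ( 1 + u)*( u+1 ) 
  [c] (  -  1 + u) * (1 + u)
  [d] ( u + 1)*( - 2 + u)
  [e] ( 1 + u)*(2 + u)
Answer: b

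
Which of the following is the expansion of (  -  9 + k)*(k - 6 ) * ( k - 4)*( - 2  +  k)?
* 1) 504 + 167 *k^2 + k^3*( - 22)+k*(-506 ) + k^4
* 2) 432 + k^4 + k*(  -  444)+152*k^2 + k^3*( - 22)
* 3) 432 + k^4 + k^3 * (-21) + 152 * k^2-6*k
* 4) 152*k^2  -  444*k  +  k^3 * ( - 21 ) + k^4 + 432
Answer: 4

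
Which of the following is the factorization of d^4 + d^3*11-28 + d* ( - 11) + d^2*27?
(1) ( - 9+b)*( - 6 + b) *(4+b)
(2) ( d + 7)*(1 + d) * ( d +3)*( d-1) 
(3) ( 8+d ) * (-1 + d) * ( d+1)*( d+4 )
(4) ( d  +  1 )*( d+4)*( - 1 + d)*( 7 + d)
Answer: 4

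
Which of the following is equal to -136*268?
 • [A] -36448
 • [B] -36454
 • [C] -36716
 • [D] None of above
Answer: A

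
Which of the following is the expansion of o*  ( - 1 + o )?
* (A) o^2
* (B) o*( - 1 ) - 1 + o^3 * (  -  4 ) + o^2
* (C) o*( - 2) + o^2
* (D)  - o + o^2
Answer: D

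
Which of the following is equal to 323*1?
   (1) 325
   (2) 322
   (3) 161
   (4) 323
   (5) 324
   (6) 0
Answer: 4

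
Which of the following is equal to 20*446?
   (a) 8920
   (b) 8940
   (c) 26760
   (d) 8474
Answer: a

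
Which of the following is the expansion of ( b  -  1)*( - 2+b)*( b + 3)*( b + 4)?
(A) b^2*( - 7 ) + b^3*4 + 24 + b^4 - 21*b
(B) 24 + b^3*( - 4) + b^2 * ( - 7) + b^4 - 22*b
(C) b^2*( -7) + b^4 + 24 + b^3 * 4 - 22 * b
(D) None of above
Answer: C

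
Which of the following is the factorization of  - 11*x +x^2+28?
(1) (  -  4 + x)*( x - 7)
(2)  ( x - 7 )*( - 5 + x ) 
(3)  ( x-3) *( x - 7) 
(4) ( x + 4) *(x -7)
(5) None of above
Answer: 1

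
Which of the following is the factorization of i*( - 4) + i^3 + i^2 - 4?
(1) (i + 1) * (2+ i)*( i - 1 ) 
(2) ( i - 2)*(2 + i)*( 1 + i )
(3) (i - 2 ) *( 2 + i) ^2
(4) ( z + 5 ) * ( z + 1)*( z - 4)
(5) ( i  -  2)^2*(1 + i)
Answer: 2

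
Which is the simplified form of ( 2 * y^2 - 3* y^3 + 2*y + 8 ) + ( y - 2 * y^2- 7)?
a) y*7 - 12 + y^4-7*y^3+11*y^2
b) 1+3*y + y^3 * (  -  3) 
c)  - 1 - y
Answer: b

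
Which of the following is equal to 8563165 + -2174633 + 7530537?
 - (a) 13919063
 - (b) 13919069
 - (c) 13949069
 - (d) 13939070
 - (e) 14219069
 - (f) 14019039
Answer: b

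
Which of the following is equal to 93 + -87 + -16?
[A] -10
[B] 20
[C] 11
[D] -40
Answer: A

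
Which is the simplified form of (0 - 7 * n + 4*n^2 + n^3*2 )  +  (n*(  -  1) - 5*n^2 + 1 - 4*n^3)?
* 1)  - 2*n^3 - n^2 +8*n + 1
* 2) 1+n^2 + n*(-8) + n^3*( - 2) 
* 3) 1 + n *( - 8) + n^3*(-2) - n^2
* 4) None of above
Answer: 3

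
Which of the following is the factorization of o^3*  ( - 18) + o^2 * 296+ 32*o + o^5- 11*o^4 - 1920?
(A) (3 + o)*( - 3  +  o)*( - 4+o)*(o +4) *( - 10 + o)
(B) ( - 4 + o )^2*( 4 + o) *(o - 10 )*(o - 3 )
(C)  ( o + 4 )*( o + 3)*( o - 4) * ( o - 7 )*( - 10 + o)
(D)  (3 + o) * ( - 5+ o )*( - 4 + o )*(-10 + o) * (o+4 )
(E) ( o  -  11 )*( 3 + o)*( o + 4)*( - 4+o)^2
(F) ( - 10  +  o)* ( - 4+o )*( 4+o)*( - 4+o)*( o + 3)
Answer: F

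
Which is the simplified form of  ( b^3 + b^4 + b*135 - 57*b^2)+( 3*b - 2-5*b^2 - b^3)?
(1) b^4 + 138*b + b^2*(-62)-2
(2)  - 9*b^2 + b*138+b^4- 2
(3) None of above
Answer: 1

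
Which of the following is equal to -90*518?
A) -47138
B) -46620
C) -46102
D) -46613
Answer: B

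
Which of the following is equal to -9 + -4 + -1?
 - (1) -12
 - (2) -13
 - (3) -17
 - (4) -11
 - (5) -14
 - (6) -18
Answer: 5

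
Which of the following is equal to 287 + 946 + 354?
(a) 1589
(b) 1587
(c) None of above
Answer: b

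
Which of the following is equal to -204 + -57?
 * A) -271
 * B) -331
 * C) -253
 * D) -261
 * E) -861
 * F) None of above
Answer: D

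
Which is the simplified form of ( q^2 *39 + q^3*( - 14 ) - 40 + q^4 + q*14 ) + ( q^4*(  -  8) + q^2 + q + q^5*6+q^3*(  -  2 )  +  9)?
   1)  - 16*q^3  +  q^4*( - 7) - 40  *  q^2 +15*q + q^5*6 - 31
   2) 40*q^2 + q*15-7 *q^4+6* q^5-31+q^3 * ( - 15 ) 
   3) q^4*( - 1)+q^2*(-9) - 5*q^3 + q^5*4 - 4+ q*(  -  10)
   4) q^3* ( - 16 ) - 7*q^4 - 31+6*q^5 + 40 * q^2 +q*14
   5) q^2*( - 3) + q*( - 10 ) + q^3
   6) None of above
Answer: 6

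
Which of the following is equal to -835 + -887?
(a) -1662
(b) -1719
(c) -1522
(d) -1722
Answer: d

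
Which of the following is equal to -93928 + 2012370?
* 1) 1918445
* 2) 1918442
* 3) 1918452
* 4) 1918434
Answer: 2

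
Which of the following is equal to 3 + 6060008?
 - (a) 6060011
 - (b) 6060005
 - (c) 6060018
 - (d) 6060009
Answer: a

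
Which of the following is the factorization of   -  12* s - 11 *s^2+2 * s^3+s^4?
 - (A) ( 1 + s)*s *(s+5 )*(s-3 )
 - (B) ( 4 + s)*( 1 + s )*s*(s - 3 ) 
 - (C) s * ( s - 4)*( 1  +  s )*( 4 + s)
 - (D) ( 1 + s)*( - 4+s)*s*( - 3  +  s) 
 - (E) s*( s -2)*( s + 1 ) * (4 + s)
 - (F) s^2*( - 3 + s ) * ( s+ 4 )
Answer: B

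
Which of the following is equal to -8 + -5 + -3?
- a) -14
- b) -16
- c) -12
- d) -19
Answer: b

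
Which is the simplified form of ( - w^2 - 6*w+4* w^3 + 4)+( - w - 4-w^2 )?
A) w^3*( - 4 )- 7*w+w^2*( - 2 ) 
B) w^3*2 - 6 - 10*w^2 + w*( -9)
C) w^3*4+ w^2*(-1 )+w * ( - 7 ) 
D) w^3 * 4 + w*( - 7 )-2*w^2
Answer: D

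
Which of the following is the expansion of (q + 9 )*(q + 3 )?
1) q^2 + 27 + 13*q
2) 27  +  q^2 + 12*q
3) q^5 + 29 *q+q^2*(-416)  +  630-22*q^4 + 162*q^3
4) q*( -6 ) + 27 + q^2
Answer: 2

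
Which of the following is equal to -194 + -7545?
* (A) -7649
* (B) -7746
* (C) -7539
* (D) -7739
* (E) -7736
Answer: D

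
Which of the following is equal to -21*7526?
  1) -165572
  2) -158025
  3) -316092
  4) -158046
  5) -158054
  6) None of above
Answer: 4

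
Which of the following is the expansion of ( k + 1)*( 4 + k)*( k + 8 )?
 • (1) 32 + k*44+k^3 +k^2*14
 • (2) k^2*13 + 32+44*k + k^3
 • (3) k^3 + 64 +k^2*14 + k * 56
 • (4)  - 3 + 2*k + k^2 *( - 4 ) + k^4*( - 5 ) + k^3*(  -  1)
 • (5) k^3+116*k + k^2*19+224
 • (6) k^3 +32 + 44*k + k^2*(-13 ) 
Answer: 2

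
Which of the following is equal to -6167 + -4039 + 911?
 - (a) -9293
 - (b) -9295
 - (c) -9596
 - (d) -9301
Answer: b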